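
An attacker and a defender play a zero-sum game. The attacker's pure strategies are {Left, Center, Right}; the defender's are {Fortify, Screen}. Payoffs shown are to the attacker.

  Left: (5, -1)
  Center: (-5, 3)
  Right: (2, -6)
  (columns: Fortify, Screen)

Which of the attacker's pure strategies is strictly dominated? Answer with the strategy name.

Right

Left gives a strictly higher payoff than Right against every column: 5 > 2, -1 > -6.
So Right is strictly dominated and the attacker never plays it.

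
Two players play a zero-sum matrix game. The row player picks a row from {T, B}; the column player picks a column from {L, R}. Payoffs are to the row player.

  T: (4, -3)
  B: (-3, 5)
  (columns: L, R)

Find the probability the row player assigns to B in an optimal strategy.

7/15

Row minima: T → -3, B → -3; maximin = -3.
Column maxima: L → 4, R → 5; minimax = 4.
-3 ≠ 4, so there is no saddle point; optimal play is mixed.
Let the row player play T with probability p. Expected payoff against L: 4p + (-3)(1−p) = 7p − 3; against R: (-3)p + 5(1−p) = −8p + 5.
Setting these equal: 7p − 3 = −8p + 5 ⇒ 15p = 8 ⇒ p = 8/15, and the value is (7)·(8/15) − 3 = 11/15.
For the column player: with q = P(L), equating T's and B's payoffs gives 7q − 3 = −8q + 5 ⇒ q = 8/15.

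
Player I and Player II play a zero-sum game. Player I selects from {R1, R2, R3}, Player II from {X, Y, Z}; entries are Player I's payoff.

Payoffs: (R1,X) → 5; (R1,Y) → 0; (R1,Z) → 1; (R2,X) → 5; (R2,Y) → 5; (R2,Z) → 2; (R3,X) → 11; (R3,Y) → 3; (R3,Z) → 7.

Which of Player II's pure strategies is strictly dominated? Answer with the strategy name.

Z holds Player I's payoff strictly below X in every row: 1 < 5, 2 < 5, 7 < 11.
So X is strictly dominated for Player II.

X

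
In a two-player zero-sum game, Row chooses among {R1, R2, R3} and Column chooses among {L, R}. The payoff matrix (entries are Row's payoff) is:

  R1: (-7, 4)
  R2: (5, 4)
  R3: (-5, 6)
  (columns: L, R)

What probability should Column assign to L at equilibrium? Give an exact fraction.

Row minima: R1 → -7, R2 → 4, R3 → -5; maximin = 4.
Column maxima: L → 5, R → 6; minimax = 5.
4 ≠ 5, so there is no saddle point; optimal play is mixed.
R1 is strictly dominated by R3, so Row never plays it.
On the remaining 2×2 (R2, R3 vs L, R):
Let Row play R2 with probability p. Expected payoff against L: 5p + (-5)(1−p) = 10p − 5; against R: 4p + 6(1−p) = −2p + 6.
Setting these equal: 10p − 5 = −2p + 6 ⇒ 12p = 11 ⇒ p = 11/12, and the value is (10)·(11/12) − 5 = 25/6.
For Column: with q = P(L), equating R2's and R3's payoffs gives q + 4 = −11q + 6 ⇒ q = 1/6.

1/6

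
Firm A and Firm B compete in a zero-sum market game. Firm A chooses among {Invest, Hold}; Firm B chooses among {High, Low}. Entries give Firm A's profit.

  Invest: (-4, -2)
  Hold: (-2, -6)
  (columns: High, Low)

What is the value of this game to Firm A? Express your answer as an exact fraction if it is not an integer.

Row minima: Invest → -4, Hold → -6; maximin = -4.
Column maxima: High → -2, Low → -2; minimax = -2.
-4 ≠ -2, so there is no saddle point; optimal play is mixed.
Let Firm A play Invest with probability p. Expected payoff against High: (-4)p + (-2)(1−p) = −2p − 2; against Low: (-2)p + (-6)(1−p) = 4p − 6.
Setting these equal: −2p − 2 = 4p − 6 ⇒ −6p = -4 ⇒ p = 2/3, and the value is (-2)·(2/3) − 2 = -10/3.
For Firm B: with q = P(High), equating Invest's and Hold's payoffs gives −2q − 2 = 4q − 6 ⇒ q = 2/3.

-10/3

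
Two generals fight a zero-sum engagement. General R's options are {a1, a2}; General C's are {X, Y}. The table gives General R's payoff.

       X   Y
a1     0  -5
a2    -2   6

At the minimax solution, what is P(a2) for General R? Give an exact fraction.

5/13

Row minima: a1 → -5, a2 → -2; maximin = -2.
Column maxima: X → 0, Y → 6; minimax = 0.
-2 ≠ 0, so there is no saddle point; optimal play is mixed.
Let General R play a1 with probability p. Expected payoff against X: 0p + (-2)(1−p) = 2p − 2; against Y: (-5)p + 6(1−p) = −11p + 6.
Setting these equal: 2p − 2 = −11p + 6 ⇒ 13p = 8 ⇒ p = 8/13, and the value is (2)·(8/13) − 2 = -10/13.
For General C: with q = P(X), equating a1's and a2's payoffs gives 5q − 5 = −8q + 6 ⇒ q = 11/13.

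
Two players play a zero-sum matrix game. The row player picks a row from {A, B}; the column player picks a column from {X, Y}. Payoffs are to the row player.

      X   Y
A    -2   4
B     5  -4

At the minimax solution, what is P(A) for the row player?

3/5

Row minima: A → -2, B → -4; maximin = -2.
Column maxima: X → 5, Y → 4; minimax = 4.
-2 ≠ 4, so there is no saddle point; optimal play is mixed.
Let the row player play A with probability p. Expected payoff against X: (-2)p + 5(1−p) = −7p + 5; against Y: 4p + (-4)(1−p) = 8p − 4.
Setting these equal: −7p + 5 = 8p − 4 ⇒ −15p = -9 ⇒ p = 3/5, and the value is (-7)·(3/5) + 5 = 4/5.
For the column player: with q = P(X), equating A's and B's payoffs gives −6q + 4 = 9q − 4 ⇒ q = 8/15.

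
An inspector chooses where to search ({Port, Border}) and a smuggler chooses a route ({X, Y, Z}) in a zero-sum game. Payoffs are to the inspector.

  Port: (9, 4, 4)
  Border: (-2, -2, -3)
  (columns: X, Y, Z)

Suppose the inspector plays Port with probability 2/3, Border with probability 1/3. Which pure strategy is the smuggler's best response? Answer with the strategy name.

If the smuggler plays X, the inspector's expected payoff is (2/3)·9 + (1/3)·(-2) = 16/3.
If the smuggler plays Y, the inspector's expected payoff is (2/3)·4 + (1/3)·(-2) = 2.
If the smuggler plays Z, the inspector's expected payoff is (2/3)·4 + (1/3)·(-3) = 5/3.
The smuggler minimizes the inspector's payoff; the smallest is 5/3, so the best response is Z.

Z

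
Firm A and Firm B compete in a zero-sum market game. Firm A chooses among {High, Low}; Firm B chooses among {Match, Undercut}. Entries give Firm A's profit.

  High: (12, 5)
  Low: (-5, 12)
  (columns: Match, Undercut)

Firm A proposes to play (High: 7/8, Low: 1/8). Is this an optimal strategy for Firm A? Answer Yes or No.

Against Match this mix gives (7/8)·12 + (1/8)·(-5) = 79/8.
Against Undercut this mix gives (7/8)·5 + (1/8)·12 = 47/8.
Firm B will play Undercut, holding Firm A to 47/8. Shifting weight toward the row that does better against Undercut would raise this floor (the equalizing mix achieves 169/24 against both Undercut and Match), so the proposed strategy is not optimal.

No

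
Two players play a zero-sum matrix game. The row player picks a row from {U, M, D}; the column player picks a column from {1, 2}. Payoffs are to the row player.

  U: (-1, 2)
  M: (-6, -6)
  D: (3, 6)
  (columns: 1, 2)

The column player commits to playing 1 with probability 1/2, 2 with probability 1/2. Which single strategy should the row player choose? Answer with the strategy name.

D

Expected payoff of U: (1/2)·(-1) + (1/2)·2 = 1/2.
Expected payoff of M: (1/2)·(-6) + (1/2)·(-6) = -6.
Expected payoff of D: (1/2)·3 + (1/2)·6 = 9/2.
The largest is 9/2, so the row player's best response is D.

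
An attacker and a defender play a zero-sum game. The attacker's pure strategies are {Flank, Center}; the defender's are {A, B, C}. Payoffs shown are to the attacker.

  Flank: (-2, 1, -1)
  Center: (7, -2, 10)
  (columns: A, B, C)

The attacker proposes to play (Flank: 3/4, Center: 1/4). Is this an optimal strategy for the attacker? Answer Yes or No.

Against A this mix gives (3/4)·(-2) + (1/4)·7 = 1/4.
Against B this mix gives (3/4)·1 + (1/4)·(-2) = 1/4.
Against C this mix gives (3/4)·(-1) + (1/4)·10 = 7/4.
All of the defender's active replies (A, B) yield 1/4, and no column does worse for the attacker. The mix makes the defender indifferent and guarantees 1/4, so it is optimal.

Yes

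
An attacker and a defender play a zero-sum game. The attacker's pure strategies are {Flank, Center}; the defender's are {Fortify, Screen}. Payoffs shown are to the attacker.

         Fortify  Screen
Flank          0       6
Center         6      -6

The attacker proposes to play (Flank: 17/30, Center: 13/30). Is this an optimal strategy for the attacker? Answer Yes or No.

Against Fortify this mix gives (17/30)·0 + (13/30)·6 = 13/5.
Against Screen this mix gives (17/30)·6 + (13/30)·(-6) = 4/5.
The defender will play Screen, holding the attacker to 4/5. Shifting weight toward the row that does better against Screen would raise this floor (the equalizing mix achieves 2 against both Screen and Fortify), so the proposed strategy is not optimal.

No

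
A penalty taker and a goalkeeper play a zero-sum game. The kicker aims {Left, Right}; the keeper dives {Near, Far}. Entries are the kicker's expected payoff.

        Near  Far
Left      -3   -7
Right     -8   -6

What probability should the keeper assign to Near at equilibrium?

Row minima: Left → -7, Right → -8; maximin = -7.
Column maxima: Near → -3, Far → -6; minimax = -6.
-7 ≠ -6, so there is no saddle point; optimal play is mixed.
Let the kicker play Left with probability p. Expected payoff against Near: (-3)p + (-8)(1−p) = 5p − 8; against Far: (-7)p + (-6)(1−p) = −p − 6.
Setting these equal: 5p − 8 = −p − 6 ⇒ 6p = 2 ⇒ p = 1/3, and the value is (5)·(1/3) − 8 = -19/3.
For the keeper: with q = P(Near), equating Left's and Right's payoffs gives 4q − 7 = −2q − 6 ⇒ q = 1/6.

1/6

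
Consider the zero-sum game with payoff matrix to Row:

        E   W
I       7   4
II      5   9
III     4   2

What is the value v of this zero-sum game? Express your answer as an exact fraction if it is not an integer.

Row minima: I → 4, II → 5, III → 2; maximin = 5.
Column maxima: E → 7, W → 9; minimax = 7.
5 ≠ 7, so there is no saddle point; optimal play is mixed.
III is strictly dominated by I, so Row never plays it.
On the remaining 2×2 (I, II vs E, W):
Let Row play I with probability p. Expected payoff against E: 7p + 5(1−p) = 2p + 5; against W: 4p + 9(1−p) = −5p + 9.
Setting these equal: 2p + 5 = −5p + 9 ⇒ 7p = 4 ⇒ p = 4/7, and the value is (2)·(4/7) + 5 = 43/7.
For Column: with q = P(E), equating I's and II's payoffs gives 3q + 4 = −4q + 9 ⇒ q = 5/7.

43/7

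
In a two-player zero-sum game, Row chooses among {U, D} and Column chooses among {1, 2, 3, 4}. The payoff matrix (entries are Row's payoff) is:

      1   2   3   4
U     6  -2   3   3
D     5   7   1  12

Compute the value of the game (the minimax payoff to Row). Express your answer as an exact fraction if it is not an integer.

23/11

Row minima: U → -2, D → 1; maximin = 1.
Column maxima: 1 → 6, 2 → 7, 3 → 3, 4 → 12; minimax = 3.
1 ≠ 3, so there is no saddle point; optimal play is mixed.
1 is strictly dominated by 3 (it gives Row strictly more in every row), so Column never plays it.
4 is strictly dominated by 2 (it gives Row strictly more in every row), so Column never plays it.
On the remaining 2×2 (U, D vs 2, 3):
Let Row play U with probability p. Expected payoff against 2: (-2)p + 7(1−p) = −9p + 7; against 3: 3p + 1(1−p) = 2p + 1.
Setting these equal: −9p + 7 = 2p + 1 ⇒ −11p = -6 ⇒ p = 6/11, and the value is (-9)·(6/11) + 7 = 23/11.
For Column: with q = P(2), equating U's and D's payoffs gives −5q + 3 = 6q + 1 ⇒ q = 2/11.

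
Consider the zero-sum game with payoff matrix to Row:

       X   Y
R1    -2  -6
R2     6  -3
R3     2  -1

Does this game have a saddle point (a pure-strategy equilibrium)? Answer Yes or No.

Row minima: R1 → -6, R2 → -3, R3 → -1; maximin = -1.
Column maxima: X → 6, Y → -1; minimax = -1.
maximin = minimax = -1, so a saddle point exists.

Yes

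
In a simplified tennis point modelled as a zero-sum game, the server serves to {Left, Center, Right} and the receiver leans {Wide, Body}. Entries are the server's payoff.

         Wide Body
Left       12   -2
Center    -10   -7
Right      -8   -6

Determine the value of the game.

-2

Row minima: Left → -2, Center → -10, Right → -8; maximin = -2.
Column maxima: Wide → 12, Body → -2; minimax = -2.
Since maximin = minimax = -2, there is a saddle point and the value is -2.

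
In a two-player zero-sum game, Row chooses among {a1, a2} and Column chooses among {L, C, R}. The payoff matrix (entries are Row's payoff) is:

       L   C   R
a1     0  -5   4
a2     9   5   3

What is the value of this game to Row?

Row minima: a1 → -5, a2 → 3; maximin = 3.
Column maxima: L → 9, C → 5, R → 4; minimax = 4.
3 ≠ 4, so there is no saddle point; optimal play is mixed.
L is strictly dominated by C (it gives Row strictly more in every row), so Column never plays it.
On the remaining 2×2 (a1, a2 vs C, R):
Let Row play a1 with probability p. Expected payoff against C: (-5)p + 5(1−p) = −10p + 5; against R: 4p + 3(1−p) = p + 3.
Setting these equal: −10p + 5 = p + 3 ⇒ −11p = -2 ⇒ p = 2/11, and the value is (-10)·(2/11) + 5 = 35/11.
For Column: with q = P(C), equating a1's and a2's payoffs gives −9q + 4 = 2q + 3 ⇒ q = 1/11.

35/11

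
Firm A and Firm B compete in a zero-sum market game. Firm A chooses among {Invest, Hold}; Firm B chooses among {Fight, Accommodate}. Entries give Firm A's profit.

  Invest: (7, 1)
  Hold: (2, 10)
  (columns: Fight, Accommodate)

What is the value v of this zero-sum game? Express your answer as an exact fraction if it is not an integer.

Row minima: Invest → 1, Hold → 2; maximin = 2.
Column maxima: Fight → 7, Accommodate → 10; minimax = 7.
2 ≠ 7, so there is no saddle point; optimal play is mixed.
Let Firm A play Invest with probability p. Expected payoff against Fight: 7p + 2(1−p) = 5p + 2; against Accommodate: 1p + 10(1−p) = −9p + 10.
Setting these equal: 5p + 2 = −9p + 10 ⇒ 14p = 8 ⇒ p = 4/7, and the value is (5)·(4/7) + 2 = 34/7.
For Firm B: with q = P(Fight), equating Invest's and Hold's payoffs gives 6q + 1 = −8q + 10 ⇒ q = 9/14.

34/7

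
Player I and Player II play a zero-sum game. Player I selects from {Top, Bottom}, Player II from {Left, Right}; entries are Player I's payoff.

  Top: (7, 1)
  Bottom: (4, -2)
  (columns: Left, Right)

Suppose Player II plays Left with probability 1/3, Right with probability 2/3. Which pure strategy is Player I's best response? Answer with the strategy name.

Expected payoff of Top: (1/3)·7 + (2/3)·1 = 3.
Expected payoff of Bottom: (1/3)·4 + (2/3)·(-2) = 0.
The largest is 3, so Player I's best response is Top.

Top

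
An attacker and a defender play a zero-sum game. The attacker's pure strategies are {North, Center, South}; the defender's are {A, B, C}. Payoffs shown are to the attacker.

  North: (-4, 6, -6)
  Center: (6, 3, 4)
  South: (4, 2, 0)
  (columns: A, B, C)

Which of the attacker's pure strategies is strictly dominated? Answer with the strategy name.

Center gives a strictly higher payoff than South against every column: 6 > 4, 3 > 2, 4 > 0.
So South is strictly dominated and the attacker never plays it.

South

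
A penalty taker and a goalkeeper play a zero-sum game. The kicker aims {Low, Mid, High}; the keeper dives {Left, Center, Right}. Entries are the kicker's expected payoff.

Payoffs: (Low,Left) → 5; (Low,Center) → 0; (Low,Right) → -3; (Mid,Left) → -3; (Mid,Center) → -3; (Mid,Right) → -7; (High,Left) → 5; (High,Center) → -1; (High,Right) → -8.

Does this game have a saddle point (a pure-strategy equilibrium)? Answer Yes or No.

Yes

Row minima: Low → -3, Mid → -7, High → -8; maximin = -3.
Column maxima: Left → 5, Center → 0, Right → -3; minimax = -3.
maximin = minimax = -3, so a saddle point exists.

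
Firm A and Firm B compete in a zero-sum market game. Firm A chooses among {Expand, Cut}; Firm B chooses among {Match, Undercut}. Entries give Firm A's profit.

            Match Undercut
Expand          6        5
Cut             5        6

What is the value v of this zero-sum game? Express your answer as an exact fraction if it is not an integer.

Row minima: Expand → 5, Cut → 5; maximin = 5.
Column maxima: Match → 6, Undercut → 6; minimax = 6.
5 ≠ 6, so there is no saddle point; optimal play is mixed.
Let Firm A play Expand with probability p. Expected payoff against Match: 6p + 5(1−p) = p + 5; against Undercut: 5p + 6(1−p) = −p + 6.
Setting these equal: p + 5 = −p + 6 ⇒ 2p = 1 ⇒ p = 1/2, and the value is (1)·(1/2) + 5 = 11/2.
For Firm B: with q = P(Match), equating Expand's and Cut's payoffs gives q + 5 = −q + 6 ⇒ q = 1/2.

11/2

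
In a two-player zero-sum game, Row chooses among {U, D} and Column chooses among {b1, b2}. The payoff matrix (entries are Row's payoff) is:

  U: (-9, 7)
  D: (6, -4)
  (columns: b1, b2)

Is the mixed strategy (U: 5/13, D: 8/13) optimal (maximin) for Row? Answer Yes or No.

Yes

Against b1 this mix gives (5/13)·(-9) + (8/13)·6 = 3/13.
Against b2 this mix gives (5/13)·7 + (8/13)·(-4) = 3/13.
All of Column's active replies (b1, b2) yield 3/13, and no column does worse for Row. The mix makes Column indifferent and guarantees 3/13, so it is optimal.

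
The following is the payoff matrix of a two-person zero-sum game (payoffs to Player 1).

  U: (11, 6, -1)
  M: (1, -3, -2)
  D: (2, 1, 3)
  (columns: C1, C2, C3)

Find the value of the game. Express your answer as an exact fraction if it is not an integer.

19/9

Row minima: U → -1, M → -3, D → 1; maximin = 1.
Column maxima: C1 → 11, C2 → 6, C3 → 3; minimax = 3.
1 ≠ 3, so there is no saddle point; optimal play is mixed.
M is strictly dominated by U, so Player 1 never plays it.
C1 is strictly dominated by C2 (it gives Player 1 strictly more in every row), so Player 2 never plays it.
On the remaining 2×2 (U, D vs C2, C3):
Let Player 1 play U with probability p. Expected payoff against C2: 6p + 1(1−p) = 5p + 1; against C3: (-1)p + 3(1−p) = −4p + 3.
Setting these equal: 5p + 1 = −4p + 3 ⇒ 9p = 2 ⇒ p = 2/9, and the value is (5)·(2/9) + 1 = 19/9.
For Player 2: with q = P(C2), equating U's and D's payoffs gives 7q − 1 = −2q + 3 ⇒ q = 4/9.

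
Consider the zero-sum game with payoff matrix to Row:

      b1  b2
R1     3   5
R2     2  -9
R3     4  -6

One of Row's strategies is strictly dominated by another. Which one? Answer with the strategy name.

R2

R1 gives a strictly higher payoff than R2 against every column: 3 > 2, 5 > -9.
So R2 is strictly dominated and Row never plays it.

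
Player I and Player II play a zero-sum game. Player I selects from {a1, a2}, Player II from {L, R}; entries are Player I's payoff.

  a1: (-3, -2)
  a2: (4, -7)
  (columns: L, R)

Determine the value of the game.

Row minima: a1 → -3, a2 → -7; maximin = -3.
Column maxima: L → 4, R → -2; minimax = -2.
-3 ≠ -2, so there is no saddle point; optimal play is mixed.
Let Player I play a1 with probability p. Expected payoff against L: (-3)p + 4(1−p) = −7p + 4; against R: (-2)p + (-7)(1−p) = 5p − 7.
Setting these equal: −7p + 4 = 5p − 7 ⇒ −12p = -11 ⇒ p = 11/12, and the value is (-7)·(11/12) + 4 = -29/12.
For Player II: with q = P(L), equating a1's and a2's payoffs gives −q − 2 = 11q − 7 ⇒ q = 5/12.

-29/12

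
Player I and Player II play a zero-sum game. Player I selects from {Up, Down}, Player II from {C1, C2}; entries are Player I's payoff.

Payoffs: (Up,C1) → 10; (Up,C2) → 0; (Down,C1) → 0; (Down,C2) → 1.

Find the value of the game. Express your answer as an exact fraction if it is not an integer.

10/11

Row minima: Up → 0, Down → 0; maximin = 0.
Column maxima: C1 → 10, C2 → 1; minimax = 1.
0 ≠ 1, so there is no saddle point; optimal play is mixed.
Let Player I play Up with probability p. Expected payoff against C1: 10p + 0(1−p) = 10p; against C2: 0p + 1(1−p) = −p + 1.
Setting these equal: 10p = −p + 1 ⇒ 11p = 1 ⇒ p = 1/11, and the value is (10)·(1/11) = 10/11.
For Player II: with q = P(C1), equating Up's and Down's payoffs gives 10q = −q + 1 ⇒ q = 1/11.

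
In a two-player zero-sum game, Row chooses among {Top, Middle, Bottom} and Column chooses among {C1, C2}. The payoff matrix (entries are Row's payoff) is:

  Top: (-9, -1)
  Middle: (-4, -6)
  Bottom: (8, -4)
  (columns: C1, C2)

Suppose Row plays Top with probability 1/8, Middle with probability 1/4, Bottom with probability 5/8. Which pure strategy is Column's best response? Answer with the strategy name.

If Column plays C1, Row's expected payoff is (1/8)·(-9) + (1/4)·(-4) + (5/8)·8 = 23/8.
If Column plays C2, Row's expected payoff is (1/8)·(-1) + (1/4)·(-6) + (5/8)·(-4) = -33/8.
Column minimizes Row's payoff; the smallest is -33/8, so the best response is C2.

C2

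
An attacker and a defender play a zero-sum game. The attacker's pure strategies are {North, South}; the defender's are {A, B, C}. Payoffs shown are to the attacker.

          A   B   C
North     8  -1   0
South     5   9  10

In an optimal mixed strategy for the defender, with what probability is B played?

Row minima: North → -1, South → 5; maximin = 5.
Column maxima: A → 8, B → 9, C → 10; minimax = 8.
5 ≠ 8, so there is no saddle point; optimal play is mixed.
C is strictly dominated by B (it gives the attacker strictly more in every row), so the defender never plays it.
On the remaining 2×2 (North, South vs A, B):
Let the attacker play North with probability p. Expected payoff against A: 8p + 5(1−p) = 3p + 5; against B: (-1)p + 9(1−p) = −10p + 9.
Setting these equal: 3p + 5 = −10p + 9 ⇒ 13p = 4 ⇒ p = 4/13, and the value is (3)·(4/13) + 5 = 77/13.
For the defender: with q = P(A), equating North's and South's payoffs gives 9q − 1 = −4q + 9 ⇒ q = 10/13.

3/13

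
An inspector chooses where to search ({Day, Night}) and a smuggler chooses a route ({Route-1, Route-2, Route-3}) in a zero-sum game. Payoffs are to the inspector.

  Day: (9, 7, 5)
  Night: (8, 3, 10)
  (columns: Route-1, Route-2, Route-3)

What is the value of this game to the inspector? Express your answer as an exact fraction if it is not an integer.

55/9

Row minima: Day → 5, Night → 3; maximin = 5.
Column maxima: Route-1 → 9, Route-2 → 7, Route-3 → 10; minimax = 7.
5 ≠ 7, so there is no saddle point; optimal play is mixed.
Route-1 is strictly dominated by Route-2 (it gives the inspector strictly more in every row), so the smuggler never plays it.
On the remaining 2×2 (Day, Night vs Route-2, Route-3):
Let the inspector play Day with probability p. Expected payoff against Route-2: 7p + 3(1−p) = 4p + 3; against Route-3: 5p + 10(1−p) = −5p + 10.
Setting these equal: 4p + 3 = −5p + 10 ⇒ 9p = 7 ⇒ p = 7/9, and the value is (4)·(7/9) + 3 = 55/9.
For the smuggler: with q = P(Route-2), equating Day's and Night's payoffs gives 2q + 5 = −7q + 10 ⇒ q = 5/9.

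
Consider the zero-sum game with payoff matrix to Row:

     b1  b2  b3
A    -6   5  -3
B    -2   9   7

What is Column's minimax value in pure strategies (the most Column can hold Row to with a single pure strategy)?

-2

Column maxima: b1 → -2, b2 → 9, b3 → 7.
The smallest of these is -2.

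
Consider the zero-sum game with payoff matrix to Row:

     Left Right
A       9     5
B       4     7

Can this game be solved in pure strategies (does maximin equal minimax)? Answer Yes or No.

Row minima: A → 5, B → 4; maximin = 5.
Column maxima: Left → 9, Right → 7; minimax = 7.
5 ≠ 7, so no pure-strategy equilibrium exists.

No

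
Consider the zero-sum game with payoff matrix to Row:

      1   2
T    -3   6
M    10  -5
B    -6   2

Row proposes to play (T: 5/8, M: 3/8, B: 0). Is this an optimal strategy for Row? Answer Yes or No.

Yes

Against 1 this mix gives (5/8)·(-3) + (3/8)·10 = 15/8.
Against 2 this mix gives (5/8)·6 + (3/8)·(-5) = 15/8.
All of Column's active replies (1, 2) yield 15/8, and no column does worse for Row. The mix makes Column indifferent and guarantees 15/8, so it is optimal.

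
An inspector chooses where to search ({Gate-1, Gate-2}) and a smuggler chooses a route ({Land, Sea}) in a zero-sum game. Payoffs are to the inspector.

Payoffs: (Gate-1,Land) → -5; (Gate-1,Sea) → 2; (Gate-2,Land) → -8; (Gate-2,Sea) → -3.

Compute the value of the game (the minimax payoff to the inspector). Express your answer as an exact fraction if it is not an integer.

Row minima: Gate-1 → -5, Gate-2 → -8; maximin = -5.
Column maxima: Land → -5, Sea → 2; minimax = -5.
Since maximin = minimax = -5, there is a saddle point and the value is -5.

-5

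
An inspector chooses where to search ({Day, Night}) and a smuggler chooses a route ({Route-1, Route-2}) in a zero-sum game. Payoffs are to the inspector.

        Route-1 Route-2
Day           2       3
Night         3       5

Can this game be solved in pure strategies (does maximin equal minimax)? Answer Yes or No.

Yes

Row minima: Day → 2, Night → 3; maximin = 3.
Column maxima: Route-1 → 3, Route-2 → 5; minimax = 3.
maximin = minimax = 3, so a saddle point exists.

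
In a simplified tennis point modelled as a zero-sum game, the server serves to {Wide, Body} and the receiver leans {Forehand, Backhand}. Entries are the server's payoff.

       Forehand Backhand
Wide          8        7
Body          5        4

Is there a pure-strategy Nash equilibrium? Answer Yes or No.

Row minima: Wide → 7, Body → 4; maximin = 7.
Column maxima: Forehand → 8, Backhand → 7; minimax = 7.
maximin = minimax = 7, so a saddle point exists.

Yes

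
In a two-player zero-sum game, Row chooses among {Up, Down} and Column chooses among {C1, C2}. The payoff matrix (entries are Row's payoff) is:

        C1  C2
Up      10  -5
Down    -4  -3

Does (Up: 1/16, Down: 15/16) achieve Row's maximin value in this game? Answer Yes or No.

Against C1 this mix gives (1/16)·10 + (15/16)·(-4) = -25/8.
Against C2 this mix gives (1/16)·(-5) + (15/16)·(-3) = -25/8.
All of Column's active replies (C1, C2) yield -25/8, and no column does worse for Row. The mix makes Column indifferent and guarantees -25/8, so it is optimal.

Yes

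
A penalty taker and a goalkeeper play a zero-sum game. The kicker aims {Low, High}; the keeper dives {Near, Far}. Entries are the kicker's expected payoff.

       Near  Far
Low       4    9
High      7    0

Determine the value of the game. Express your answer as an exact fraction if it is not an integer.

21/4

Row minima: Low → 4, High → 0; maximin = 4.
Column maxima: Near → 7, Far → 9; minimax = 7.
4 ≠ 7, so there is no saddle point; optimal play is mixed.
Let the kicker play Low with probability p. Expected payoff against Near: 4p + 7(1−p) = −3p + 7; against Far: 9p + 0(1−p) = 9p.
Setting these equal: −3p + 7 = 9p ⇒ −12p = -7 ⇒ p = 7/12, and the value is (-3)·(7/12) + 7 = 21/4.
For the keeper: with q = P(Near), equating Low's and High's payoffs gives −5q + 9 = 7q ⇒ q = 3/4.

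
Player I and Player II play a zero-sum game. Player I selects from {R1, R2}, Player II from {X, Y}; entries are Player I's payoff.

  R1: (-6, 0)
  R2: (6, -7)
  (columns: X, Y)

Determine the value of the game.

Row minima: R1 → -6, R2 → -7; maximin = -6.
Column maxima: X → 6, Y → 0; minimax = 0.
-6 ≠ 0, so there is no saddle point; optimal play is mixed.
Let Player I play R1 with probability p. Expected payoff against X: (-6)p + 6(1−p) = −12p + 6; against Y: 0p + (-7)(1−p) = 7p − 7.
Setting these equal: −12p + 6 = 7p − 7 ⇒ −19p = -13 ⇒ p = 13/19, and the value is (-12)·(13/19) + 6 = -42/19.
For Player II: with q = P(X), equating R1's and R2's payoffs gives −6q = 13q − 7 ⇒ q = 7/19.

-42/19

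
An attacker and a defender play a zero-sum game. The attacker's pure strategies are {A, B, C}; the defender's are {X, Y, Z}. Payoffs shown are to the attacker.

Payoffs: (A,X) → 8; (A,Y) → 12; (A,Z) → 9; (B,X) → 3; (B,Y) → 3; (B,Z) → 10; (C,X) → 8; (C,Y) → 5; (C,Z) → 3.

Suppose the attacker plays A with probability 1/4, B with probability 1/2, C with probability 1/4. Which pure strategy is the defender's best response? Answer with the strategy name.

If the defender plays X, the attacker's expected payoff is (1/4)·8 + (1/2)·3 + (1/4)·8 = 11/2.
If the defender plays Y, the attacker's expected payoff is (1/4)·12 + (1/2)·3 + (1/4)·5 = 23/4.
If the defender plays Z, the attacker's expected payoff is (1/4)·9 + (1/2)·10 + (1/4)·3 = 8.
The defender minimizes the attacker's payoff; the smallest is 11/2, so the best response is X.

X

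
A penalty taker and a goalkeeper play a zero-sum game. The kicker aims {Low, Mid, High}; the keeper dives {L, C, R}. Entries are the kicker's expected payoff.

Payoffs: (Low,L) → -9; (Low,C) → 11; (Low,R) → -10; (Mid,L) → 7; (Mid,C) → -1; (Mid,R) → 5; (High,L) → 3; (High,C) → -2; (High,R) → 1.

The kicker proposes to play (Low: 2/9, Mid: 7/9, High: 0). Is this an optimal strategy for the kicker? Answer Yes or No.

Against L this mix gives (2/9)·(-9) + (7/9)·7 = 31/9.
Against C this mix gives (2/9)·11 + (7/9)·(-1) = 5/3.
Against R this mix gives (2/9)·(-10) + (7/9)·5 = 5/3.
All of the keeper's active replies (C, R) yield 5/3, and no column does worse for the kicker. The mix makes the keeper indifferent and guarantees 5/3, so it is optimal.

Yes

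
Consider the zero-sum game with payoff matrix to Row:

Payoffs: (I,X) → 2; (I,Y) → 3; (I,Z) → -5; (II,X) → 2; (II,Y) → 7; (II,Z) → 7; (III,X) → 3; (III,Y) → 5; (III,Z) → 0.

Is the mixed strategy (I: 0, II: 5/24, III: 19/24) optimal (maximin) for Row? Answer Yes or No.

Against X this mix gives (5/24)·2 + (19/24)·3 = 67/24.
Against Y this mix gives (5/24)·7 + (19/24)·5 = 65/12.
Against Z this mix gives (5/24)·7 + (19/24)·0 = 35/24.
Column will play Z, holding Row to 35/24. Shifting weight toward the row that does better against Z would raise this floor (the equalizing mix achieves 21/8 against both Z and X), so the proposed strategy is not optimal.

No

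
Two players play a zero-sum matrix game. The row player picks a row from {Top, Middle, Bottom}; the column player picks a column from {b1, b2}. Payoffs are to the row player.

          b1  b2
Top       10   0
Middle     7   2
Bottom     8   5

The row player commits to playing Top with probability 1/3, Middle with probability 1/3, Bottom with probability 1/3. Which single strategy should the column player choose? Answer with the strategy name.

If the column player plays b1, the row player's expected payoff is (1/3)·10 + (1/3)·7 + (1/3)·8 = 25/3.
If the column player plays b2, the row player's expected payoff is (1/3)·0 + (1/3)·2 + (1/3)·5 = 7/3.
The column player minimizes the row player's payoff; the smallest is 7/3, so the best response is b2.

b2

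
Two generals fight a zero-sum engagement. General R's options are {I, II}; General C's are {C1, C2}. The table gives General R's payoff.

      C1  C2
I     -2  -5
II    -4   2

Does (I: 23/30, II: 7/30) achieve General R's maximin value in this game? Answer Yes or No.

Against C1 this mix gives (23/30)·(-2) + (7/30)·(-4) = -37/15.
Against C2 this mix gives (23/30)·(-5) + (7/30)·2 = -101/30.
General C will play C2, holding General R to -101/30. Shifting weight toward the row that does better against C2 would raise this floor (the equalizing mix achieves -8/3 against both C2 and C1), so the proposed strategy is not optimal.

No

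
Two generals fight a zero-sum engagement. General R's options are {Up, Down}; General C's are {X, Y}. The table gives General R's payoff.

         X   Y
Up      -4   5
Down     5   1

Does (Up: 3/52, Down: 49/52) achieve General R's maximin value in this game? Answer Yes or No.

No

Against X this mix gives (3/52)·(-4) + (49/52)·5 = 233/52.
Against Y this mix gives (3/52)·5 + (49/52)·1 = 16/13.
General C will play Y, holding General R to 16/13. Shifting weight toward the row that does better against Y would raise this floor (the equalizing mix achieves 29/13 against both Y and X), so the proposed strategy is not optimal.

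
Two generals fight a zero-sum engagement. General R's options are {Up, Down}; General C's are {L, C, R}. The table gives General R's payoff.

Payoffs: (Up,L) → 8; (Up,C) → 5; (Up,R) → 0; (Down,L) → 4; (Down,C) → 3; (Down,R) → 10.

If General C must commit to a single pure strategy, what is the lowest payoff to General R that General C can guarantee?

Column maxima: L → 8, C → 5, R → 10.
The smallest of these is 5.

5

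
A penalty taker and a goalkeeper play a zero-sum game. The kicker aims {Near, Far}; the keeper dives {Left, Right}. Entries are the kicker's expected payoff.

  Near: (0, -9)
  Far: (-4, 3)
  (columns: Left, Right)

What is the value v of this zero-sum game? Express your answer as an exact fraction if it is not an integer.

-9/4

Row minima: Near → -9, Far → -4; maximin = -4.
Column maxima: Left → 0, Right → 3; minimax = 0.
-4 ≠ 0, so there is no saddle point; optimal play is mixed.
Let the kicker play Near with probability p. Expected payoff against Left: 0p + (-4)(1−p) = 4p − 4; against Right: (-9)p + 3(1−p) = −12p + 3.
Setting these equal: 4p − 4 = −12p + 3 ⇒ 16p = 7 ⇒ p = 7/16, and the value is (4)·(7/16) − 4 = -9/4.
For the keeper: with q = P(Left), equating Near's and Far's payoffs gives 9q − 9 = −7q + 3 ⇒ q = 3/4.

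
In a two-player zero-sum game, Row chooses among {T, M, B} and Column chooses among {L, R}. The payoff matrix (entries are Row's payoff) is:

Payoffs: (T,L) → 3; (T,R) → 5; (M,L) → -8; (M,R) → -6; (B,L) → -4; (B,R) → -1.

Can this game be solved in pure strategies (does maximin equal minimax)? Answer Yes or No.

Row minima: T → 3, M → -8, B → -4; maximin = 3.
Column maxima: L → 3, R → 5; minimax = 3.
maximin = minimax = 3, so a saddle point exists.

Yes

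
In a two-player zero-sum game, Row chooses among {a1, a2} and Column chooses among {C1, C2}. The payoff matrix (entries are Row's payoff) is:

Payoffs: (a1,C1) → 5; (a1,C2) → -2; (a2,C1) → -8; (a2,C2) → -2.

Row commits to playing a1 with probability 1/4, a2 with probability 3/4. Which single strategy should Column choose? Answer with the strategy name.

If Column plays C1, Row's expected payoff is (1/4)·5 + (3/4)·(-8) = -19/4.
If Column plays C2, Row's expected payoff is (1/4)·(-2) + (3/4)·(-2) = -2.
Column minimizes Row's payoff; the smallest is -19/4, so the best response is C1.

C1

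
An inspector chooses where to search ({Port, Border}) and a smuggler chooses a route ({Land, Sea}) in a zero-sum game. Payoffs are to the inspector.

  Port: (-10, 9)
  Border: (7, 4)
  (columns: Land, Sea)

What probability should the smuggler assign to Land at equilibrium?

5/22

Row minima: Port → -10, Border → 4; maximin = 4.
Column maxima: Land → 7, Sea → 9; minimax = 7.
4 ≠ 7, so there is no saddle point; optimal play is mixed.
Let the inspector play Port with probability p. Expected payoff against Land: (-10)p + 7(1−p) = −17p + 7; against Sea: 9p + 4(1−p) = 5p + 4.
Setting these equal: −17p + 7 = 5p + 4 ⇒ −22p = -3 ⇒ p = 3/22, and the value is (-17)·(3/22) + 7 = 103/22.
For the smuggler: with q = P(Land), equating Port's and Border's payoffs gives −19q + 9 = 3q + 4 ⇒ q = 5/22.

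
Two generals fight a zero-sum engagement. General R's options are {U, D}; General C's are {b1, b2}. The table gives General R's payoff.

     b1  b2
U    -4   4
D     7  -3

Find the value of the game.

8/9

Row minima: U → -4, D → -3; maximin = -3.
Column maxima: b1 → 7, b2 → 4; minimax = 4.
-3 ≠ 4, so there is no saddle point; optimal play is mixed.
Let General R play U with probability p. Expected payoff against b1: (-4)p + 7(1−p) = −11p + 7; against b2: 4p + (-3)(1−p) = 7p − 3.
Setting these equal: −11p + 7 = 7p − 3 ⇒ −18p = -10 ⇒ p = 5/9, and the value is (-11)·(5/9) + 7 = 8/9.
For General C: with q = P(b1), equating U's and D's payoffs gives −8q + 4 = 10q − 3 ⇒ q = 7/18.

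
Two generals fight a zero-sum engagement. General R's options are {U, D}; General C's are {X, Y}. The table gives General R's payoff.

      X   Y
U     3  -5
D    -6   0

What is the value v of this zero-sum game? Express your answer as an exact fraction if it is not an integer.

-15/7

Row minima: U → -5, D → -6; maximin = -5.
Column maxima: X → 3, Y → 0; minimax = 0.
-5 ≠ 0, so there is no saddle point; optimal play is mixed.
Let General R play U with probability p. Expected payoff against X: 3p + (-6)(1−p) = 9p − 6; against Y: (-5)p + 0(1−p) = −5p.
Setting these equal: 9p − 6 = −5p ⇒ 14p = 6 ⇒ p = 3/7, and the value is (9)·(3/7) − 6 = -15/7.
For General C: with q = P(X), equating U's and D's payoffs gives 8q − 5 = −6q ⇒ q = 5/14.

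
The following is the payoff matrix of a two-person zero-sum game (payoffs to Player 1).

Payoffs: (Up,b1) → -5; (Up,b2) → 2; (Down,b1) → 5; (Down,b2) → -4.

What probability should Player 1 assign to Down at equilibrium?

7/16

Row minima: Up → -5, Down → -4; maximin = -4.
Column maxima: b1 → 5, b2 → 2; minimax = 2.
-4 ≠ 2, so there is no saddle point; optimal play is mixed.
Let Player 1 play Up with probability p. Expected payoff against b1: (-5)p + 5(1−p) = −10p + 5; against b2: 2p + (-4)(1−p) = 6p − 4.
Setting these equal: −10p + 5 = 6p − 4 ⇒ −16p = -9 ⇒ p = 9/16, and the value is (-10)·(9/16) + 5 = -5/8.
For Player 2: with q = P(b1), equating Up's and Down's payoffs gives −7q + 2 = 9q − 4 ⇒ q = 3/8.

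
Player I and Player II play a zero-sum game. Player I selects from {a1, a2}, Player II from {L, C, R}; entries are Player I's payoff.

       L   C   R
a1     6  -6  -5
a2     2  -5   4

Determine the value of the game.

Row minima: a1 → -6, a2 → -5; maximin = -5.
Column maxima: L → 6, C → -5, R → 4; minimax = -5.
Since maximin = minimax = -5, there is a saddle point and the value is -5.

-5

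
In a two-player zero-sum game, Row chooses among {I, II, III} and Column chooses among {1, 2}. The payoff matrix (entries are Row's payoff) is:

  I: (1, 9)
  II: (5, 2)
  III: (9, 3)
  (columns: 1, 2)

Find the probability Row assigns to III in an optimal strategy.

Row minima: I → 1, II → 2, III → 3; maximin = 3.
Column maxima: 1 → 9, 2 → 9; minimax = 9.
3 ≠ 9, so there is no saddle point; optimal play is mixed.
II is strictly dominated by III, so Row never plays it.
On the remaining 2×2 (I, III vs 1, 2):
Let Row play I with probability p. Expected payoff against 1: 1p + 9(1−p) = −8p + 9; against 2: 9p + 3(1−p) = 6p + 3.
Setting these equal: −8p + 9 = 6p + 3 ⇒ −14p = -6 ⇒ p = 3/7, and the value is (-8)·(3/7) + 9 = 39/7.
For Column: with q = P(1), equating I's and III's payoffs gives −8q + 9 = 6q + 3 ⇒ q = 3/7.

4/7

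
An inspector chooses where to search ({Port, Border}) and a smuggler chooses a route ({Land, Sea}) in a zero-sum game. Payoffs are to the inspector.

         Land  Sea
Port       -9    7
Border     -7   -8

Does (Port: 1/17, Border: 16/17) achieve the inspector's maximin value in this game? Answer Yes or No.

Yes

Against Land this mix gives (1/17)·(-9) + (16/17)·(-7) = -121/17.
Against Sea this mix gives (1/17)·7 + (16/17)·(-8) = -121/17.
All of the smuggler's active replies (Land, Sea) yield -121/17, and no column does worse for the inspector. The mix makes the smuggler indifferent and guarantees -121/17, so it is optimal.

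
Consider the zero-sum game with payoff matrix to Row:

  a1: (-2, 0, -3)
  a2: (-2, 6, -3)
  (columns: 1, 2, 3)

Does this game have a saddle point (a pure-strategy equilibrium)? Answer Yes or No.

Yes

Row minima: a1 → -3, a2 → -3; maximin = -3.
Column maxima: 1 → -2, 2 → 6, 3 → -3; minimax = -3.
maximin = minimax = -3, so a saddle point exists.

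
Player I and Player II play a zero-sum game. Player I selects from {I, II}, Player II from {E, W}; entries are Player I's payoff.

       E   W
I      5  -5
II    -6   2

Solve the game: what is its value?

Row minima: I → -5, II → -6; maximin = -5.
Column maxima: E → 5, W → 2; minimax = 2.
-5 ≠ 2, so there is no saddle point; optimal play is mixed.
Let Player I play I with probability p. Expected payoff against E: 5p + (-6)(1−p) = 11p − 6; against W: (-5)p + 2(1−p) = −7p + 2.
Setting these equal: 11p − 6 = −7p + 2 ⇒ 18p = 8 ⇒ p = 4/9, and the value is (11)·(4/9) − 6 = -10/9.
For Player II: with q = P(E), equating I's and II's payoffs gives 10q − 5 = −8q + 2 ⇒ q = 7/18.

-10/9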